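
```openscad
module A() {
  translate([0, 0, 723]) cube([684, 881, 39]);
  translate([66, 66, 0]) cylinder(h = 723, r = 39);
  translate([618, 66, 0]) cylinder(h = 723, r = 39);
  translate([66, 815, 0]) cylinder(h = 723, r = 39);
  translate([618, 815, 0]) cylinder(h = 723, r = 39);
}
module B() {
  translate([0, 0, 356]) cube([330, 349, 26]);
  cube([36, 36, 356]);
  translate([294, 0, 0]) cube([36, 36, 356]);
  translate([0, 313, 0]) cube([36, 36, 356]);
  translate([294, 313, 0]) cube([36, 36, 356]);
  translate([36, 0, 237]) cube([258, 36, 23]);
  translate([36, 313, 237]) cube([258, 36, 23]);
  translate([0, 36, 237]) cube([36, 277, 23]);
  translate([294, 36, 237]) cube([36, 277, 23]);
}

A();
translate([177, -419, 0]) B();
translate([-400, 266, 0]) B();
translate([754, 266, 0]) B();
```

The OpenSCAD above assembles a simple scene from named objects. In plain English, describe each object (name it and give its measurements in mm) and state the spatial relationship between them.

A is a table: top 684 mm (x) × 881 mm (y), 39 mm thick, upper face at z = 762 mm, on four round legs of 78 mm diameter, each leg's bounding box inset 27 mm from the nearest pair of top edges, running from z = 0 to the bottom of the top.

B is a simple wooden stool: a rectangular seat 330 mm (x) by 349 mm (y), 26 mm thick, top face at z = 382 mm, on four square legs, each 36×36 mm in cross-section. The legs rest on z = 0, each flush with a corner of the seat. Four stretchers, 36 mm wide and 23 mm tall, connect adjacent legs with their undersides at z = 237 mm, each running between the inner faces of the legs it joins and aligned with the legs' outer faces on the other axis.

Three stools sit around the table at the −y, −x, +x sides.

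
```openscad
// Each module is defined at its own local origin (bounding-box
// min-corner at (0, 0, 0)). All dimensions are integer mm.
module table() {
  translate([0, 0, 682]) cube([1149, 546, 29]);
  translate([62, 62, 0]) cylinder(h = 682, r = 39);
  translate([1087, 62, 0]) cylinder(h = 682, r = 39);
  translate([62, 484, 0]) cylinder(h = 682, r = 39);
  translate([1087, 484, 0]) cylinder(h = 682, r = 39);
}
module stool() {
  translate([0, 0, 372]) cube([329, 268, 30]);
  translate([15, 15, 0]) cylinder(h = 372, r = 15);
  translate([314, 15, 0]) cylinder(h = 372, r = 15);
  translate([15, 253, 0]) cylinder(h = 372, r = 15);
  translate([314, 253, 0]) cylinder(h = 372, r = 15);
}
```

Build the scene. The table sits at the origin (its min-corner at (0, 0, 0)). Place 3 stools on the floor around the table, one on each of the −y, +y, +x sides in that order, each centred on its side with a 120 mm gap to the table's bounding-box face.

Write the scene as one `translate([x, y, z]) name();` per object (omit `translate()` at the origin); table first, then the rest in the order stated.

table();
translate([410, -388, 0]) stool();
translate([410, 666, 0]) stool();
translate([1269, 139, 0]) stool();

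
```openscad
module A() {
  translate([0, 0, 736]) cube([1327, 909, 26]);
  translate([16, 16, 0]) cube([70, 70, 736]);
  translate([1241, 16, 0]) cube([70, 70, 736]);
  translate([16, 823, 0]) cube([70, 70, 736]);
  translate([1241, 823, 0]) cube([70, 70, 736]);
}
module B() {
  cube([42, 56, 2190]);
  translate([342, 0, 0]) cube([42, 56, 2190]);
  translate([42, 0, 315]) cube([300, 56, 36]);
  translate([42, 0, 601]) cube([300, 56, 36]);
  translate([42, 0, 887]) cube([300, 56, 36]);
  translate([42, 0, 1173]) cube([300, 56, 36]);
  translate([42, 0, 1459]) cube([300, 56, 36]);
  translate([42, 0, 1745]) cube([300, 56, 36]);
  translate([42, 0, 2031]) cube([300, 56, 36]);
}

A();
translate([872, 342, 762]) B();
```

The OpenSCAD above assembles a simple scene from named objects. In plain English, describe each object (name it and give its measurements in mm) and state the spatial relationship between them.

A is a table: top 1327 mm (x) × 909 mm (y), 26 mm thick, upper face at z = 762 mm, on four 70×70 mm square legs, each inset 16 mm from the nearest pair of top edges, running from z = 0 to the bottom of the top.

B is a straight ladder. Two 42×56 mm vertical rails, 2190 mm tall, stand 384 mm apart (outside-to-outside) with their front faces coplanar on the −y side. 7 rungs, each 56 mm deep and 36 mm tall, span between the inner faces of the rails, front faces flush with the rails. The lowest rung's underside is at z = 315 mm and rungs are spaced 286 mm apart (underside to underside).

The ladder is on top of the table.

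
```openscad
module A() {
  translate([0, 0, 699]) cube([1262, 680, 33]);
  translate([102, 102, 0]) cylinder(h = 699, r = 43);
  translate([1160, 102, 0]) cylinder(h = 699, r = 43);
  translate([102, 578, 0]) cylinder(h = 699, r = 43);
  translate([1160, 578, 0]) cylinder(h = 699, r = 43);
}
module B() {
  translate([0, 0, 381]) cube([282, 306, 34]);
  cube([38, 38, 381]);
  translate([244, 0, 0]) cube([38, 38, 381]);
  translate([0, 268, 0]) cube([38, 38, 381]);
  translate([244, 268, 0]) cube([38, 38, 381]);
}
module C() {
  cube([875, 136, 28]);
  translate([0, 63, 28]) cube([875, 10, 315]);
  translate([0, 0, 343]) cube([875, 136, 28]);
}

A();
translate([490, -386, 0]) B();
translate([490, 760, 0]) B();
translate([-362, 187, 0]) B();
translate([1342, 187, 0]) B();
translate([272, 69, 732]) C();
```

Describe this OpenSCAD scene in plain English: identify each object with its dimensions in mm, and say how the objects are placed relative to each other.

A is a table: top 1262 mm (x) × 680 mm (y), 33 mm thick, upper face at z = 732 mm, on four round legs of 86 mm diameter, each leg's bounding box inset 59 mm from the nearest pair of top edges, running from z = 0 to the bottom of the top.

B is a simple wooden stool: a rectangular seat 282 mm (x) by 306 mm (y), 34 mm thick, top face at z = 415 mm, on four square legs, each 38×38 mm in cross-section. The legs rest on z = 0, each flush with a corner of the seat.

C is an I-beam lying along x, 875 mm long. Overall section height 371 mm. Two flanges 136 mm wide (y) and 28 mm thick, one on the floor and one at the top; a web 10 mm thick runs between them, centred on the flange width.

Four stools sit around the table at the −y, +y, −x, +x sides. The I-beam is on top of the table.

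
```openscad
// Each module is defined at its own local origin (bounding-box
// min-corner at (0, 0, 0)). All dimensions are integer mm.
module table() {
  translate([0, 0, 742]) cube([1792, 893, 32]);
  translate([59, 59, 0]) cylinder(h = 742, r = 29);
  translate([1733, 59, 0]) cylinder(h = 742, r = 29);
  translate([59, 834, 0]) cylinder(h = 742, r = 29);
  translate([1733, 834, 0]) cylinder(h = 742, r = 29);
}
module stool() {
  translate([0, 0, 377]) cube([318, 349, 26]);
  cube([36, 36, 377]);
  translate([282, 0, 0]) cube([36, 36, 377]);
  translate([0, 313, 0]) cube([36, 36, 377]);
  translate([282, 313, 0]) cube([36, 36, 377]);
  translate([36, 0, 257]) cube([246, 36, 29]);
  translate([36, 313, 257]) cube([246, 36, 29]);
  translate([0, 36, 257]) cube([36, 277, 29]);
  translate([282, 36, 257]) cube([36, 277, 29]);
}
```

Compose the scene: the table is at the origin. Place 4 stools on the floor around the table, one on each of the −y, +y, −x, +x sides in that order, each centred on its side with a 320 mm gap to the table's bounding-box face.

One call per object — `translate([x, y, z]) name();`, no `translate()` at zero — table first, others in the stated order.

table();
translate([737, -669, 0]) stool();
translate([737, 1213, 0]) stool();
translate([-638, 272, 0]) stool();
translate([2112, 272, 0]) stool();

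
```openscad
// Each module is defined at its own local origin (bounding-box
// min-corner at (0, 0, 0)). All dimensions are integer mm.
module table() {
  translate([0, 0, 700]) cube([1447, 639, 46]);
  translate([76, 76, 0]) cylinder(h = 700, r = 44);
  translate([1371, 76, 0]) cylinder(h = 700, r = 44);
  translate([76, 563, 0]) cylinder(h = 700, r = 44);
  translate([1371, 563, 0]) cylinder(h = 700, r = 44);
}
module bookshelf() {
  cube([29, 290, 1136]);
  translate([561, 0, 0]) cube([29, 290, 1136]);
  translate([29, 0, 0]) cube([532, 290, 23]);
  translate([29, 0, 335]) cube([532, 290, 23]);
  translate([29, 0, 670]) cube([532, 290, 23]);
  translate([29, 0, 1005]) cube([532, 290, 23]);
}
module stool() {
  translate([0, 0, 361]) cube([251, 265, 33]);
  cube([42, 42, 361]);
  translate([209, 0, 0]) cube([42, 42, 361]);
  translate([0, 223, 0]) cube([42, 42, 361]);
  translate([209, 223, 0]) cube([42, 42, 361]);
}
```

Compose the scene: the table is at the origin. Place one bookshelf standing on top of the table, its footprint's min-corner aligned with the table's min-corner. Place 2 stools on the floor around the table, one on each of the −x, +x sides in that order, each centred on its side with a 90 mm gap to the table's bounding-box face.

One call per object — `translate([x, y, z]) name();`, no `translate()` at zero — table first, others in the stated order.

table();
translate([0, 0, 746]) bookshelf();
translate([-341, 187, 0]) stool();
translate([1537, 187, 0]) stool();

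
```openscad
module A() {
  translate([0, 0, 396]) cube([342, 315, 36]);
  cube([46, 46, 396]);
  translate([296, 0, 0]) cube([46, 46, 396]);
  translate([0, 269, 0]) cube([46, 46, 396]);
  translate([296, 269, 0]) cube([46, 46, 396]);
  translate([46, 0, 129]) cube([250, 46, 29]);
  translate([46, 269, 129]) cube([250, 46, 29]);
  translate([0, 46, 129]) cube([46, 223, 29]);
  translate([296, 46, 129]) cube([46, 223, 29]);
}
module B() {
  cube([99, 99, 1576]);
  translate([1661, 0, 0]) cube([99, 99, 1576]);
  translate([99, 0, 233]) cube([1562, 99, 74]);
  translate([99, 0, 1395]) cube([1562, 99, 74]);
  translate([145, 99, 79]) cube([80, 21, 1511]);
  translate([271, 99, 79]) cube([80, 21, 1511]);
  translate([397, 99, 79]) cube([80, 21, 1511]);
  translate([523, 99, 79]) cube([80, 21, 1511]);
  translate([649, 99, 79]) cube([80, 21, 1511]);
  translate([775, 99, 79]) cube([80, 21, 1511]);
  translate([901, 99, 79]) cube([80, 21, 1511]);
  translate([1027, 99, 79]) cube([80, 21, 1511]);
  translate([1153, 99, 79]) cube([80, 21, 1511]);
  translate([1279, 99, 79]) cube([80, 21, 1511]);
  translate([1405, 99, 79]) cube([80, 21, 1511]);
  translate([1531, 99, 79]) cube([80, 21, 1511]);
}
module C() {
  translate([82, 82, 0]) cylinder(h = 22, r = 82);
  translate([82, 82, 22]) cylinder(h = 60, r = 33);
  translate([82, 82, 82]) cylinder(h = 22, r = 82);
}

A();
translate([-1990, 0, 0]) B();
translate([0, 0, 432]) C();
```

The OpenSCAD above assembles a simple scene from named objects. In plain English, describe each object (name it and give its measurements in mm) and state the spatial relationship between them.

A is a simple wooden stool: a rectangular seat 342 mm (x) by 315 mm (y), 36 mm thick, top face at z = 432 mm, on four square legs, each 46×46 mm in cross-section. The legs rest on z = 0, each flush with a corner of the seat. Four stretchers, 46 mm wide and 29 mm tall, connect adjacent legs with their undersides at z = 129 mm, each running between the inner faces of the legs it joins and aligned with the legs' outer faces on the other axis.

B is a fence section. Two 99×99 mm posts, 1576 mm tall, stand on the floor with a clear span of 1562 mm between their inner faces. Two horizontal rails of 99×74 mm section span the gap between the posts with their undersides at z = 233 mm and z = 1395 mm, flush with the posts' −y face. 12 pickets, each 80 mm wide, 21 mm thick and 1511 mm tall, are fixed to the +y face of the rails with their bottoms at z = 79 mm, evenly spaced across the span with equal gaps (rounded down to the nearest mm) at the −x end and between each pair — any rounding remainder accumulates at the +x end.

C is a spool: two coaxial disc flanges of radius 82 mm and thickness 22 mm, joined by a core cylinder of radius 33 mm and height 60 mm. The lower flange rests on z = 0 and the three cylinders share a vertical axis.

The fence section is on the floor beside the stool on its −x side. The spool is on top of the stool.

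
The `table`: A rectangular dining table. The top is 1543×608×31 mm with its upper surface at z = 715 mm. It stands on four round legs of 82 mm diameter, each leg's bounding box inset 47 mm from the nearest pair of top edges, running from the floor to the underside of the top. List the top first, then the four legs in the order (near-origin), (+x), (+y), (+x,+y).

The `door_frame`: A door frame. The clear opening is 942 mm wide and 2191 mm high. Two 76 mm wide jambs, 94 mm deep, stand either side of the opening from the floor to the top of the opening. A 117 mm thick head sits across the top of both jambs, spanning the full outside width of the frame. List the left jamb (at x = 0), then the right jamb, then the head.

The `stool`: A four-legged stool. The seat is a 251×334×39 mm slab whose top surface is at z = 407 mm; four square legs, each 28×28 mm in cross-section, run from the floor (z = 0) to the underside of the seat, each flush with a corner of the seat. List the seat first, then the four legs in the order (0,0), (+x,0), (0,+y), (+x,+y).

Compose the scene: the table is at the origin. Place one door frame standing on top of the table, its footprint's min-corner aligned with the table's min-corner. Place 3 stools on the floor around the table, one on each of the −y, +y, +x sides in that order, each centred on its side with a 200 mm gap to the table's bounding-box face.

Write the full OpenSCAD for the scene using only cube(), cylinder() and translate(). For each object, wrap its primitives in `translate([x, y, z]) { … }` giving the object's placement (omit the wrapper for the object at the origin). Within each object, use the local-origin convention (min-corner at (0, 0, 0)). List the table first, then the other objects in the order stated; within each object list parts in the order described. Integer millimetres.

translate([0, 0, 684]) cube([1543, 608, 31]);
translate([88, 88, 0]) cylinder(h = 684, r = 41);
translate([1455, 88, 0]) cylinder(h = 684, r = 41);
translate([88, 520, 0]) cylinder(h = 684, r = 41);
translate([1455, 520, 0]) cylinder(h = 684, r = 41);
translate([0, 0, 715]) {
  cube([76, 94, 2191]);
  translate([1018, 0, 0]) cube([76, 94, 2191]);
  translate([0, 0, 2191]) cube([1094, 94, 117]);
}
translate([646, -534, 0]) {
  translate([0, 0, 368]) cube([251, 334, 39]);
  cube([28, 28, 368]);
  translate([223, 0, 0]) cube([28, 28, 368]);
  translate([0, 306, 0]) cube([28, 28, 368]);
  translate([223, 306, 0]) cube([28, 28, 368]);
}
translate([646, 808, 0]) {
  translate([0, 0, 368]) cube([251, 334, 39]);
  cube([28, 28, 368]);
  translate([223, 0, 0]) cube([28, 28, 368]);
  translate([0, 306, 0]) cube([28, 28, 368]);
  translate([223, 306, 0]) cube([28, 28, 368]);
}
translate([1743, 137, 0]) {
  translate([0, 0, 368]) cube([251, 334, 39]);
  cube([28, 28, 368]);
  translate([223, 0, 0]) cube([28, 28, 368]);
  translate([0, 306, 0]) cube([28, 28, 368]);
  translate([223, 306, 0]) cube([28, 28, 368]);
}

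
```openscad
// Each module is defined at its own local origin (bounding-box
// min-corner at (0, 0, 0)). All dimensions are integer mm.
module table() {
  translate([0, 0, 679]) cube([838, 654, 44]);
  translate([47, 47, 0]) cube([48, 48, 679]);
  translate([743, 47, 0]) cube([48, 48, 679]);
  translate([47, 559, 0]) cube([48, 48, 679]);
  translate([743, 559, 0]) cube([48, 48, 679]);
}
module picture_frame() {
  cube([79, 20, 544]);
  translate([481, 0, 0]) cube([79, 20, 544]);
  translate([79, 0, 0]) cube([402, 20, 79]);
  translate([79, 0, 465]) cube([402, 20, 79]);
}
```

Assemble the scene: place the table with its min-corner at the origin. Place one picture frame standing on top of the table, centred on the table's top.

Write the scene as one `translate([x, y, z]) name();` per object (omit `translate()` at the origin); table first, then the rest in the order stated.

table();
translate([139, 317, 723]) picture_frame();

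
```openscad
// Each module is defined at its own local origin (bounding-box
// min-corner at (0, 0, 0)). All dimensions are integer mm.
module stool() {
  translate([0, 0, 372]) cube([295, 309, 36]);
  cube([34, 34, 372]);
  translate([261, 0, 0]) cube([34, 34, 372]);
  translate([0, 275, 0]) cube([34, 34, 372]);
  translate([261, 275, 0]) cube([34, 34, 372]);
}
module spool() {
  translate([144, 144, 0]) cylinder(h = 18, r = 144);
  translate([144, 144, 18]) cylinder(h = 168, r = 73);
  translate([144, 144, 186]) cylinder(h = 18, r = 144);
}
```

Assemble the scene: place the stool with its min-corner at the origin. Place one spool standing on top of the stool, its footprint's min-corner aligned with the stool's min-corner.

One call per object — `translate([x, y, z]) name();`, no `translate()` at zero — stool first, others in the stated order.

stool();
translate([0, 0, 408]) spool();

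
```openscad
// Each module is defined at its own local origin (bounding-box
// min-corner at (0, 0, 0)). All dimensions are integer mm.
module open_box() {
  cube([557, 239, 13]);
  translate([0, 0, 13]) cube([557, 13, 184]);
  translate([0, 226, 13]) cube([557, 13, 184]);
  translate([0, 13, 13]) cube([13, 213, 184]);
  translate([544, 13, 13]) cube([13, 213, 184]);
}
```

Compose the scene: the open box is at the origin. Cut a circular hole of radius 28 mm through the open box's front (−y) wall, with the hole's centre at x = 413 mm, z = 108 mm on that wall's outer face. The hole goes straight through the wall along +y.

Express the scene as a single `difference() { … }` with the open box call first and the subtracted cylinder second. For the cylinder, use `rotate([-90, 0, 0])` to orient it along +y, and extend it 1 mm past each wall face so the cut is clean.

difference() {
  open_box();
  translate([413, -1, 108]) rotate([-90, 0, 0]) cylinder(h = 15, r = 28);
}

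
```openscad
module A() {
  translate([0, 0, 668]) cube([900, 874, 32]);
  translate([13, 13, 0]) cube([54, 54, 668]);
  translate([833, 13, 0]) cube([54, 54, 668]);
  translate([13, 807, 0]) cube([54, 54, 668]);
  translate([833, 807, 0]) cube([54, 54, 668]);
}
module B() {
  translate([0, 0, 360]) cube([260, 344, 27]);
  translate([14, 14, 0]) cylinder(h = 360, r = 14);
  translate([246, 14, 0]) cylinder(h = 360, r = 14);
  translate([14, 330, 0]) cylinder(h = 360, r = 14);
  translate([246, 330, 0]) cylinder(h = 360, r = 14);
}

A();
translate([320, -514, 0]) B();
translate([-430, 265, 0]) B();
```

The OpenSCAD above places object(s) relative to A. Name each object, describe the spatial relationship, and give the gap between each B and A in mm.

Each stool's nearest face is 170 mm from the table's bounding box.

A is a table. B is a stool. Two stools sit around the table at the −y, −x sides. The gap between each stool and the table is 170 mm.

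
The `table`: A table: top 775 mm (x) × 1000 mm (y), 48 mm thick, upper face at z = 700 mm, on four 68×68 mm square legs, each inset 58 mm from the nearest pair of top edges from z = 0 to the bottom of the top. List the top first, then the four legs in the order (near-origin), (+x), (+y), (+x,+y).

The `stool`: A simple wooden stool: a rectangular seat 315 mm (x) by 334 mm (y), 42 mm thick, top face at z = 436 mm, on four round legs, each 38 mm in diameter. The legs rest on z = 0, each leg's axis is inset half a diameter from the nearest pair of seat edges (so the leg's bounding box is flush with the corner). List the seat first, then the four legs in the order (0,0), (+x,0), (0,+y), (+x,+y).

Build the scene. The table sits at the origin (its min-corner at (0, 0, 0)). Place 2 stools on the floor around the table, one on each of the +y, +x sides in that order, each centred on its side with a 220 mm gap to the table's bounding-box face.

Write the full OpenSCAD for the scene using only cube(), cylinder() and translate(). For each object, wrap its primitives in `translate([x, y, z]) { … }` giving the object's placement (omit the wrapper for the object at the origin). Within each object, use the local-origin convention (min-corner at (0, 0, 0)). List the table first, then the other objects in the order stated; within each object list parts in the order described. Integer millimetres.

translate([0, 0, 652]) cube([775, 1000, 48]);
translate([58, 58, 0]) cube([68, 68, 652]);
translate([649, 58, 0]) cube([68, 68, 652]);
translate([58, 874, 0]) cube([68, 68, 652]);
translate([649, 874, 0]) cube([68, 68, 652]);
translate([230, 1220, 0]) {
  translate([0, 0, 394]) cube([315, 334, 42]);
  translate([19, 19, 0]) cylinder(h = 394, r = 19);
  translate([296, 19, 0]) cylinder(h = 394, r = 19);
  translate([19, 315, 0]) cylinder(h = 394, r = 19);
  translate([296, 315, 0]) cylinder(h = 394, r = 19);
}
translate([995, 333, 0]) {
  translate([0, 0, 394]) cube([315, 334, 42]);
  translate([19, 19, 0]) cylinder(h = 394, r = 19);
  translate([296, 19, 0]) cylinder(h = 394, r = 19);
  translate([19, 315, 0]) cylinder(h = 394, r = 19);
  translate([296, 315, 0]) cylinder(h = 394, r = 19);
}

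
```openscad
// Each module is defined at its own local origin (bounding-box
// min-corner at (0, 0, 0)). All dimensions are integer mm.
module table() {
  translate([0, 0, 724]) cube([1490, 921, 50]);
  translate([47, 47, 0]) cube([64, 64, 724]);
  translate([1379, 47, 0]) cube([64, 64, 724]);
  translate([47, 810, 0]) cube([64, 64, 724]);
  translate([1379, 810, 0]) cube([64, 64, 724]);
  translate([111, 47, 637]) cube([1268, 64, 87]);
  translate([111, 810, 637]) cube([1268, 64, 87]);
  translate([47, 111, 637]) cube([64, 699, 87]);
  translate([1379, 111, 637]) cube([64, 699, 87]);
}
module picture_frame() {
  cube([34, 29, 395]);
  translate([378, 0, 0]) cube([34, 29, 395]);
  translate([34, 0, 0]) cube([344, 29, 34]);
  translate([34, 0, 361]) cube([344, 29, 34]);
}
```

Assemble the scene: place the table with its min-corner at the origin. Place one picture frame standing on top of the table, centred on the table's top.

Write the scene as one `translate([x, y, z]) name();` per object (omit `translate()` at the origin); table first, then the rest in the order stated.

table();
translate([539, 446, 774]) picture_frame();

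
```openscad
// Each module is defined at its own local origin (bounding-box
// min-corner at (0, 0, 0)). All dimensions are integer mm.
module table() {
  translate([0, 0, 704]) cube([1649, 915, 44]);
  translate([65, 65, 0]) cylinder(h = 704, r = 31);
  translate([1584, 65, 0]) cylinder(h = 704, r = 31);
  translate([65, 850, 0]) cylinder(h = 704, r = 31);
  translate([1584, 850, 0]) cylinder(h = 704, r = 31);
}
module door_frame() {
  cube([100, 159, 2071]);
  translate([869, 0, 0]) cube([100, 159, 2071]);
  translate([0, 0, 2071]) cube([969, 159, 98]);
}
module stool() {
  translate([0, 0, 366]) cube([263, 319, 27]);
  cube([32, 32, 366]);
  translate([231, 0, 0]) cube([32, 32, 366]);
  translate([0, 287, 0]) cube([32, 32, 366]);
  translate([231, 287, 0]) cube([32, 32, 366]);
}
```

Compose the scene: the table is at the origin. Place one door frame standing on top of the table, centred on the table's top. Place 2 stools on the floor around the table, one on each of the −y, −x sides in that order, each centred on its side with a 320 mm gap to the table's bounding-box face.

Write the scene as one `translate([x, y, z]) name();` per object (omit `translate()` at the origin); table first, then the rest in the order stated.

table();
translate([340, 378, 748]) door_frame();
translate([693, -639, 0]) stool();
translate([-583, 298, 0]) stool();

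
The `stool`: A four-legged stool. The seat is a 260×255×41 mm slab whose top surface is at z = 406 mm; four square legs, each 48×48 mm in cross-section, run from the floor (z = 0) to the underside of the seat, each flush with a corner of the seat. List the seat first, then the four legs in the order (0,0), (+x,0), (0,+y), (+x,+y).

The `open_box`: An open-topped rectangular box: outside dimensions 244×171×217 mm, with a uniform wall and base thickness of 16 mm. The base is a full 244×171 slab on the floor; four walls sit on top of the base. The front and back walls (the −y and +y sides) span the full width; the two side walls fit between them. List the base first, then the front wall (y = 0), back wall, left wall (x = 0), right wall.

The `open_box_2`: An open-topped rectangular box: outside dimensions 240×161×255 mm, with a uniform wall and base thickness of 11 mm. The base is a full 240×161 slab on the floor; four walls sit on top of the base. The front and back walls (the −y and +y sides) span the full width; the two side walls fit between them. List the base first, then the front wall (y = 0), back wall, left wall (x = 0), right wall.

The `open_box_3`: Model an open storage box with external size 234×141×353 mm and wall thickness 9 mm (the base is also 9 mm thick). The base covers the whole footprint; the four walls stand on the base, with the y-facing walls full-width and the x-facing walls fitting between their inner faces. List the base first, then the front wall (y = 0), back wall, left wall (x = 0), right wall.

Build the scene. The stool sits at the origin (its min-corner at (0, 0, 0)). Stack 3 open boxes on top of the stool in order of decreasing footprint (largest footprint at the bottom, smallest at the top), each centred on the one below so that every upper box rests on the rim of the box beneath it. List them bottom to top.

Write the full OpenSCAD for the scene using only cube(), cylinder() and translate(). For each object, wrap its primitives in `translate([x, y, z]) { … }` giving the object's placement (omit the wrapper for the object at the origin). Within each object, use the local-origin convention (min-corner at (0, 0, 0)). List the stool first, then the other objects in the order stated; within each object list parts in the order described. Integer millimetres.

translate([0, 0, 365]) cube([260, 255, 41]);
cube([48, 48, 365]);
translate([212, 0, 0]) cube([48, 48, 365]);
translate([0, 207, 0]) cube([48, 48, 365]);
translate([212, 207, 0]) cube([48, 48, 365]);
translate([8, 42, 406]) {
  cube([244, 171, 16]);
  translate([0, 0, 16]) cube([244, 16, 201]);
  translate([0, 155, 16]) cube([244, 16, 201]);
  translate([0, 16, 16]) cube([16, 139, 201]);
  translate([228, 16, 16]) cube([16, 139, 201]);
}
translate([10, 47, 623]) {
  cube([240, 161, 11]);
  translate([0, 0, 11]) cube([240, 11, 244]);
  translate([0, 150, 11]) cube([240, 11, 244]);
  translate([0, 11, 11]) cube([11, 139, 244]);
  translate([229, 11, 11]) cube([11, 139, 244]);
}
translate([13, 57, 878]) {
  cube([234, 141, 9]);
  translate([0, 0, 9]) cube([234, 9, 344]);
  translate([0, 132, 9]) cube([234, 9, 344]);
  translate([0, 9, 9]) cube([9, 123, 344]);
  translate([225, 9, 9]) cube([9, 123, 344]);
}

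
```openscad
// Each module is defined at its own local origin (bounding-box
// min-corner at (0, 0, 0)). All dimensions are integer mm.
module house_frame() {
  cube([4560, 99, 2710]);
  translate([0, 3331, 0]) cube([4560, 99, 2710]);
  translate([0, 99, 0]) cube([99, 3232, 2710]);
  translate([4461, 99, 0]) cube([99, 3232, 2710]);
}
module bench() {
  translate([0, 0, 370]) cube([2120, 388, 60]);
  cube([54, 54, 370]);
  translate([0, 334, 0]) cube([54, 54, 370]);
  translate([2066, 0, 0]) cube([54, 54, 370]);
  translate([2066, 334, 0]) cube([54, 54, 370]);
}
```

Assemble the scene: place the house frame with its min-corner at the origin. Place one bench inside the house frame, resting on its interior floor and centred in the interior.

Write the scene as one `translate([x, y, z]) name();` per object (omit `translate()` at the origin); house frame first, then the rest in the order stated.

house_frame();
translate([1220, 1521, 0]) bench();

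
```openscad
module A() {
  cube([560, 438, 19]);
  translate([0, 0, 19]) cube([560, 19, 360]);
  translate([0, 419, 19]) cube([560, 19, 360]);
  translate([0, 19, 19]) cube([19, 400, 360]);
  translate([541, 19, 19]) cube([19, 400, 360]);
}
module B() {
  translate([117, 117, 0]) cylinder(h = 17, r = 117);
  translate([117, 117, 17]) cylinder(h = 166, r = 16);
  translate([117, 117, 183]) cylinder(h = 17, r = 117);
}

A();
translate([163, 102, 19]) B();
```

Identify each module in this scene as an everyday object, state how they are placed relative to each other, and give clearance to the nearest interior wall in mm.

Clearances: x = 144, y = 83; minimum 83 mm.

A is an open box. B is a spool. The spool sits inside the open box, centred. The clearance to the nearest interior wall is 83 mm.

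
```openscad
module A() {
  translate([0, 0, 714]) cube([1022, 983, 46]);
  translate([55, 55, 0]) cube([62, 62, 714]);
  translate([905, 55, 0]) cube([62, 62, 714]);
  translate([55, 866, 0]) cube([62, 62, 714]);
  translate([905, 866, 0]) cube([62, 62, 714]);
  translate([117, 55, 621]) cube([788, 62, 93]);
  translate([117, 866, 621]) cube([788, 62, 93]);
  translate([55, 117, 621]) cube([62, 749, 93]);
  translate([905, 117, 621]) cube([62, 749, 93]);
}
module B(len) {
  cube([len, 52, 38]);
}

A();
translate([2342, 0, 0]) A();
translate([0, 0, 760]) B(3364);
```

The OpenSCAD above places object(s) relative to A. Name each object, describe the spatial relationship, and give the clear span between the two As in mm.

Second table starts at x = 2342; first ends at x = 1022; clear span = 2342 − 1022 = 1320 mm.

A is a table. B is a beam. A beam spans the tops of two tables. The clear span between the two tables is 1320 mm.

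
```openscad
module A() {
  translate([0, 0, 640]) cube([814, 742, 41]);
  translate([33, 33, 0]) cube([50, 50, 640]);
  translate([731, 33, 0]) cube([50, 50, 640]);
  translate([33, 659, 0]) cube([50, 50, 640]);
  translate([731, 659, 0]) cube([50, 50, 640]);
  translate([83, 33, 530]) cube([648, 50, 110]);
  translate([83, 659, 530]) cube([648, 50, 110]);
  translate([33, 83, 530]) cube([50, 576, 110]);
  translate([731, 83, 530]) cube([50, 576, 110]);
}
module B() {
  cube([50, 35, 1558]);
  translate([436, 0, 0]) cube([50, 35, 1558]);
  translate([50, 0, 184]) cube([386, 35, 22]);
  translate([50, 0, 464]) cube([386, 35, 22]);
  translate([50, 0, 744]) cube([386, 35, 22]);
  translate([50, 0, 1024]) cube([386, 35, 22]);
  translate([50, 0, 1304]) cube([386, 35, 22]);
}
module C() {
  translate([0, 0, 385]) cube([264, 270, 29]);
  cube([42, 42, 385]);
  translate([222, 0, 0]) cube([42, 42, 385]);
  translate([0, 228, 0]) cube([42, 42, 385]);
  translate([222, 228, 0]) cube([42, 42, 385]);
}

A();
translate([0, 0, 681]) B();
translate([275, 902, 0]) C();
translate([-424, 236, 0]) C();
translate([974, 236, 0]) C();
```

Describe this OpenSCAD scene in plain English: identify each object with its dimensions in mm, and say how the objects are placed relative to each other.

A is a table: top 814 mm (x) × 742 mm (y), 41 mm thick, upper face at z = 681 mm, on four 50×50 mm square legs, each inset 33 mm from the nearest pair of top edges, running from z = 0 to the bottom of the top. Four apron rails, 50 mm thick and 110 mm tall, run between adjacent legs with their top edges flush with the underside of the top and their outer faces flush with the legs' outer faces.

B is a straight ladder. Two 50×35 mm vertical rails, 1558 mm tall, stand 486 mm apart (outside-to-outside) with their front faces coplanar on the −y side. 5 rungs, each 35 mm deep and 22 mm tall, span between the inner faces of the rails, front faces flush with the rails. The lowest rung's underside is at z = 184 mm and rungs are spaced 280 mm apart (underside to underside).

C is a simple wooden stool: a rectangular seat 264 mm (x) by 270 mm (y), 29 mm thick, top face at z = 414 mm, on four square legs, each 42×42 mm in cross-section. The legs rest on z = 0, each flush with a corner of the seat.

The ladder is on top of the table. Three stools sit around the table at the +y, −x, +x sides.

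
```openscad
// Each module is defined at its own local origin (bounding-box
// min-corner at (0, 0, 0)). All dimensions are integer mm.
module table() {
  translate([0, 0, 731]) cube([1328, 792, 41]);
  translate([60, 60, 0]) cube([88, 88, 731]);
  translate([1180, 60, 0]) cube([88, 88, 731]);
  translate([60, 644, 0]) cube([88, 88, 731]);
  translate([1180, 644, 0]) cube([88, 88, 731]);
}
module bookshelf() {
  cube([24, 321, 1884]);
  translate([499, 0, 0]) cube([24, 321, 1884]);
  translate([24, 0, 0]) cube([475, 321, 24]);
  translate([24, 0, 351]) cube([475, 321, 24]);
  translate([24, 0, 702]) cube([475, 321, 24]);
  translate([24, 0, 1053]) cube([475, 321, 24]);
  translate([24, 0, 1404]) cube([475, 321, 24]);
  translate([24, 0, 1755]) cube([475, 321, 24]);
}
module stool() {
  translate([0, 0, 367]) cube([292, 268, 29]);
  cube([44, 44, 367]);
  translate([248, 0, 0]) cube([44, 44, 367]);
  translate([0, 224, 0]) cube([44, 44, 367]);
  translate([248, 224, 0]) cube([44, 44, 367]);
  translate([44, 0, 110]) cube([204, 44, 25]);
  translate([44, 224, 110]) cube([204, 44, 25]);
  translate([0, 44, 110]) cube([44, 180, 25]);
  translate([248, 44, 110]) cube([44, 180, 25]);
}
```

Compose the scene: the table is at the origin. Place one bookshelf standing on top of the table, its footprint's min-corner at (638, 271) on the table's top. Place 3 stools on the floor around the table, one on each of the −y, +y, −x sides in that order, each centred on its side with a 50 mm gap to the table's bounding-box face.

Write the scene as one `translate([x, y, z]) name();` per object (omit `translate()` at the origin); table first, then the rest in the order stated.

table();
translate([638, 271, 772]) bookshelf();
translate([518, -318, 0]) stool();
translate([518, 842, 0]) stool();
translate([-342, 262, 0]) stool();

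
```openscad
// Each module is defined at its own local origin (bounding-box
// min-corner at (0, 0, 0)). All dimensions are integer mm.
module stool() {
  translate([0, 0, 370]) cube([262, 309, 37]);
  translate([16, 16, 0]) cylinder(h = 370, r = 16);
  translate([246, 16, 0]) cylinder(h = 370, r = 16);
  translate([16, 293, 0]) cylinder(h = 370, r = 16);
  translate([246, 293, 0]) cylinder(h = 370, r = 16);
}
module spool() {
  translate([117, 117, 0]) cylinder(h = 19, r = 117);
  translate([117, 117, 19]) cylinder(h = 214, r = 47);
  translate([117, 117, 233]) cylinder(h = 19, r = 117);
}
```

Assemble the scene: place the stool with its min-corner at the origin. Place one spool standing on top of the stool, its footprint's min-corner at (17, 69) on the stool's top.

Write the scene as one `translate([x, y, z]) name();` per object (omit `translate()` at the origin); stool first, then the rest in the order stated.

stool();
translate([17, 69, 407]) spool();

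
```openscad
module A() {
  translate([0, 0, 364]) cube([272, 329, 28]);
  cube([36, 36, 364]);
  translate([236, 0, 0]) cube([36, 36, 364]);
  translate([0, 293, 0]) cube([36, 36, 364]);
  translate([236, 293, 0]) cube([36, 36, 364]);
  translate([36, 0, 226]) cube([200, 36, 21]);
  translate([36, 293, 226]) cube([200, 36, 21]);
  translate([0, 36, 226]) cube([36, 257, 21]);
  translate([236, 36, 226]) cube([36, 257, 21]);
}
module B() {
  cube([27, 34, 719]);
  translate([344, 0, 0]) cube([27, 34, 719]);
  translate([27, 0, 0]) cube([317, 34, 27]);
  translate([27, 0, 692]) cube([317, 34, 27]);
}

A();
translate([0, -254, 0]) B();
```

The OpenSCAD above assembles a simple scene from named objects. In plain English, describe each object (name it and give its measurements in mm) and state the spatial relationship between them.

A is a four-legged stool. The seat is 272×329 mm, 28 mm thick, top at z = 392 mm. It stands on four square legs, each 36×36 mm in cross-section, from z = 0 to the seat underside, each flush with a corner of the seat. Four stretchers, 36 mm wide and 21 mm tall, connect adjacent legs with their undersides at z = 226 mm, each running between the inner faces of the legs it joins and aligned with the legs' outer faces on the other axis.

B is a picture frame with a 317×665 mm rectangular opening (x by z) and a uniform 27 mm border on every side. Frame depth is 34 mm along y. It is built from two vertical stiles running the full outside height and two horizontal rails spanning the gap between the stiles.

The picture frame is on the floor beside the stool on its −y side.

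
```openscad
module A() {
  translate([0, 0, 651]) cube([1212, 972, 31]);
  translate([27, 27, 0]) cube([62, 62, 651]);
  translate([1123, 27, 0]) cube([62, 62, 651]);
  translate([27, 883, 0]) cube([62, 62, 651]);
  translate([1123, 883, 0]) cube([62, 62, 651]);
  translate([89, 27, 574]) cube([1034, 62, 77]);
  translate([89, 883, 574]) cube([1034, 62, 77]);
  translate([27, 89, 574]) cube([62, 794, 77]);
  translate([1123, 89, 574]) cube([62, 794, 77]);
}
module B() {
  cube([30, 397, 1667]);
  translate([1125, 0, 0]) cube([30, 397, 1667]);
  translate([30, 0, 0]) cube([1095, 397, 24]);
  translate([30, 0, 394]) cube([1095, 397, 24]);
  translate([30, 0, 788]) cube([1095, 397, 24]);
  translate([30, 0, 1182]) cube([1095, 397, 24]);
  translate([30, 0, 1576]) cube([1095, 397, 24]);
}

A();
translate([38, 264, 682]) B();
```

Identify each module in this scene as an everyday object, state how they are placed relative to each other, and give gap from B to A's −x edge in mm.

A is a table. B is a bookshelf. The bookshelf is on top of the table. The gap from the bookshelf to the table's −x edge is 38 mm.

The bookshelf's min-x is at 38; the table's min-x is 0; gap = 38 mm.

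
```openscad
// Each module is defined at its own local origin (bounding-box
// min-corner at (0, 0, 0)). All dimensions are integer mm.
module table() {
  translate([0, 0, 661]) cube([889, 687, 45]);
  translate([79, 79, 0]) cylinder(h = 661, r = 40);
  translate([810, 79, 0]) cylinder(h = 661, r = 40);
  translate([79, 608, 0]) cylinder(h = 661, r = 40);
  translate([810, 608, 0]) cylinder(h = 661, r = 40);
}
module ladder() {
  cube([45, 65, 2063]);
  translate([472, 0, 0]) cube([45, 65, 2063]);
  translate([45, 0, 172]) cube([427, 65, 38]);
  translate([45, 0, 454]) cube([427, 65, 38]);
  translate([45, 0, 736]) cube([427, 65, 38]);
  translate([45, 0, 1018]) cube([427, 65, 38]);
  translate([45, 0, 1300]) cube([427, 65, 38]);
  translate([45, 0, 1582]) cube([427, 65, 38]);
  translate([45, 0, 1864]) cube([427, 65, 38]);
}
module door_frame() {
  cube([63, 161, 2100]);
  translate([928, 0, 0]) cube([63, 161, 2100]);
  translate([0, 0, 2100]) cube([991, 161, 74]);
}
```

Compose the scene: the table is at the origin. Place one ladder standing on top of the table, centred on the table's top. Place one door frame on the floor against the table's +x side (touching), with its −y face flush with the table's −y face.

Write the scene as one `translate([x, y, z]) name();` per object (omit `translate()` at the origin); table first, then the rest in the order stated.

table();
translate([186, 311, 706]) ladder();
translate([889, 0, 0]) door_frame();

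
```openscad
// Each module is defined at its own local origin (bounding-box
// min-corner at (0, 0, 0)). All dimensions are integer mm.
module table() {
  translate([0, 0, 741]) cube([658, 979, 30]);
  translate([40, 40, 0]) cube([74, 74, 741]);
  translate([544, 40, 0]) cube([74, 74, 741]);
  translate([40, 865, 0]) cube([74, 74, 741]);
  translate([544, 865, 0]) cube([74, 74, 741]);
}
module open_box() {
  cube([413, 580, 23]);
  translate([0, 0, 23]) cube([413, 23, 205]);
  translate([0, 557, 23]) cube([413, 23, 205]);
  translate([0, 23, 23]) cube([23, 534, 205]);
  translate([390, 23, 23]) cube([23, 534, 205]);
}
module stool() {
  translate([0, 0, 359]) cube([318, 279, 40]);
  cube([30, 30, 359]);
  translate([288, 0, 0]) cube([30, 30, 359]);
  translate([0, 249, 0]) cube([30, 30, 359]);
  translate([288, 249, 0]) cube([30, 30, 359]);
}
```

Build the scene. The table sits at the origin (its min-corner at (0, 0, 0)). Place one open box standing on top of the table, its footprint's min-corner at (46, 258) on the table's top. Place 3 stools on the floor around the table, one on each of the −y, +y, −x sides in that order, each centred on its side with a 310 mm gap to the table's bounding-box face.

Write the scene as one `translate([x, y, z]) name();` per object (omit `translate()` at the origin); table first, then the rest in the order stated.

table();
translate([46, 258, 771]) open_box();
translate([170, -589, 0]) stool();
translate([170, 1289, 0]) stool();
translate([-628, 350, 0]) stool();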